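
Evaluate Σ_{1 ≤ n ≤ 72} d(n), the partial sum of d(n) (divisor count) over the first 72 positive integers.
Σ_{n ≤ 72} d(n) = 326

Compute d(n) for each 1 ≤ n ≤ 72: d(1) = 1, d(2) = 2, d(3) = 2, d(4) = 3, d(5) = 2, d(6) = 4, d(7) = 2, d(8) = 4, d(9) = 3, d(10) = 4, d(11) = 2, d(12) = 6, d(13) = 2, d(14) = 4, d(15) = 4, d(16) = 5, d(17) = 2, d(18) = 6, d(19) = 2, d(20) = 6, d(21) = 4, d(22) = 4, d(23) = 2, d(24) = 8, d(25) = 3, d(26) = 4, d(27) = 4, d(28) = 6, d(29) = 2, d(30) = 8, d(31) = 2, d(32) = 6, d(33) = 4, d(34) = 4, d(35) = 4, d(36) = 9, d(37) = 2, d(38) = 4, d(39) = 4, d(40) = 8, d(41) = 2, d(42) = 8, d(43) = 2, d(44) = 6, d(45) = 6, d(46) = 4, d(47) = 2, d(48) = 10, d(49) = 3, d(50) = 6, d(51) = 4, d(52) = 6, d(53) = 2, d(54) = 8, d(55) = 4, d(56) = 8, d(57) = 4, d(58) = 4, d(59) = 2, d(60) = 12, d(61) = 2, d(62) = 4, d(63) = 6, d(64) = 7, d(65) = 4, d(66) = 8, d(67) = 2, d(68) = 6, d(69) = 4, d(70) = 8, d(71) = 2, d(72) = 12. Summing all 72 values: 326. (Dirichlet's divisor formula: Σ_{n ≤ x} d(n) = x ln(x) + (2γ − 1) x + O(√x). For x = 72, the asymptotic estimate is ≈ 319.04.)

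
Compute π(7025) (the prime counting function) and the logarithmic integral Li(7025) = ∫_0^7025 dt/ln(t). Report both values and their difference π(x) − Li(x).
π(7025) = 903;  Li(7025) ≈ 917.15;  π(x) − Li(x) ≈ -14.15.

Direct count of primes ≤ 7025 gives π(7025) = 903. Numerical evaluation of the logarithmic integral gives Li(7025) ≈ 917.15. The difference π(x) − Li(x) ≈ -14.15 is typically negative for small/moderate x (Li(x) overestimates), though Littlewood's theorem shows this sign changes infinitely often.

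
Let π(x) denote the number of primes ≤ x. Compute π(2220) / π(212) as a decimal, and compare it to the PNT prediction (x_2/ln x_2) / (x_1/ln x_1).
π(2220)/π(212) = 330/47 ≈ 7.0213;  PNT prediction ≈ 7.2798.

π(212) = 47 and π(2220) = 330, so π(2220)/π(212) ≈ 7.0213. The PNT-predicted ratio is (2220/ln(2220)) / (212/ln(212)) ≈ 7.2798. The two agree to within a few percent, as expected.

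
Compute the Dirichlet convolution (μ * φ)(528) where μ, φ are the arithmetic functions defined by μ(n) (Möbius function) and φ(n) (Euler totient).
(μ * φ)(528) = 36

Divisors of 528: [1, 2, 3, 4, 6, 8, 11, 12, 16, 22, 24, 33, 44, 48, 66, 88, 132, 176, 264, 528]. For each d | 528:
  d = 1: μ(1) · φ(528/1) = 1 · 160 = 160
  d = 2: μ(2) · φ(528/2) = -1 · 80 = -80
  d = 3: μ(3) · φ(528/3) = -1 · 80 = -80
  d = 4: μ(4) · φ(528/4) = 0 · 40 = 0
  d = 6: μ(6) · φ(528/6) = 1 · 40 = 40
  d = 8: μ(8) · φ(528/8) = 0 · 20 = 0
  d = 11: μ(11) · φ(528/11) = -1 · 16 = -16
  d = 12: μ(12) · φ(528/12) = 0 · 20 = 0
  d = 16: μ(16) · φ(528/16) = 0 · 20 = 0
  d = 22: μ(22) · φ(528/22) = 1 · 8 = 8
  d = 24: μ(24) · φ(528/24) = 0 · 10 = 0
  d = 33: μ(33) · φ(528/33) = 1 · 8 = 8
  d = 44: μ(44) · φ(528/44) = 0 · 4 = 0
  d = 48: μ(48) · φ(528/48) = 0 · 10 = 0
  d = 66: μ(66) · φ(528/66) = -1 · 4 = -4
  d = 88: μ(88) · φ(528/88) = 0 · 2 = 0
  d = 132: μ(132) · φ(528/132) = 0 · 2 = 0
  d = 176: μ(176) · φ(528/176) = 0 · 2 = 0
  d = 264: μ(264) · φ(528/264) = 0 · 1 = 0
  d = 528: μ(528) · φ(528/528) = 0 · 1 = 0
Summing: (μ * φ)(528) = 160 + -80 + -80 + 0 + 40 + 0 + -16 + 0 + 0 + 8 + 0 + 8 + 0 + 0 + -4 + 0 + 0 + 0 + 0 + 0 = 36.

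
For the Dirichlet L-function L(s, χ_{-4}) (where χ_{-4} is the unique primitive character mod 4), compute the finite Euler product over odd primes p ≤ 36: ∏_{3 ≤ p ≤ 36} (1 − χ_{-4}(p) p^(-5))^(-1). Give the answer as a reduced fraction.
∏ = 52015810615424538455317584769582112629834289625/52216435813704314792391924764477903837266444288

The odd primes p ≤ 36 are [3, 5, 7, 11, 13, 17, 19, 23, 29, 31]. For each, χ(p) = 1 if p ≡ 1 mod 4, χ(p) = −1 if p ≡ 3 mod 4. Taking (1 − χ(p)/p^5)^(-1) = p^5/(p^5 − χ(p)): (1 − (-1)/3^5)^(-1) · (1 − (1)/5^5)^(-1) · (1 − (-1)/7^5)^(-1) · (1 − (-1)/11^5)^(-1) · (1 − (1)/13^5)^(-1) · (1 − (1)/17^5)^(-1) · (1 − (-1)/19^5)^(-1) · (1 − (-1)/23^5)^(-1) · (1 − (1)/29^5)^(-1) · (1 − (-1)/31^5)^(-1) = 52015810615424538455317584769582112629834289625/52216435813704314792391924764477903837266444288.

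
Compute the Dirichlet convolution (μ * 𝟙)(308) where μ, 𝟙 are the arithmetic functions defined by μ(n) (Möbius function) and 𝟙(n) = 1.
(μ * 𝟙)(308) = 0

Divisors of 308: [1, 2, 4, 7, 11, 14, 22, 28, 44, 77, 154, 308]. For each d | 308:
  d = 1: μ(1) · 𝟙(308/1) = 1 · 1 = 1
  d = 2: μ(2) · 𝟙(308/2) = -1 · 1 = -1
  d = 4: μ(4) · 𝟙(308/4) = 0 · 1 = 0
  d = 7: μ(7) · 𝟙(308/7) = -1 · 1 = -1
  d = 11: μ(11) · 𝟙(308/11) = -1 · 1 = -1
  d = 14: μ(14) · 𝟙(308/14) = 1 · 1 = 1
  d = 22: μ(22) · 𝟙(308/22) = 1 · 1 = 1
  d = 28: μ(28) · 𝟙(308/28) = 0 · 1 = 0
  d = 44: μ(44) · 𝟙(308/44) = 0 · 1 = 0
  d = 77: μ(77) · 𝟙(308/77) = 1 · 1 = 1
  d = 154: μ(154) · 𝟙(308/154) = -1 · 1 = -1
  d = 308: μ(308) · 𝟙(308/308) = 0 · 1 = 0
Summing: (μ * 𝟙)(308) = 1 + -1 + 0 + -1 + -1 + 1 + 1 + 0 + 0 + 1 + -1 + 0 = 0.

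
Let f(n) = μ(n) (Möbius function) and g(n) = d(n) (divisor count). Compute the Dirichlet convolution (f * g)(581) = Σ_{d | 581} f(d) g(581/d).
(μ * d)(581) = 1

Divisors of 581: [1, 7, 83, 581]. For each d | 581:
  d = 1: μ(1) · d(581/1) = 1 · 4 = 4
  d = 7: μ(7) · d(581/7) = -1 · 2 = -2
  d = 83: μ(83) · d(581/83) = -1 · 2 = -2
  d = 581: μ(581) · d(581/581) = 1 · 1 = 1
Summing: (μ * d)(581) = 4 + -2 + -2 + 1 = 1.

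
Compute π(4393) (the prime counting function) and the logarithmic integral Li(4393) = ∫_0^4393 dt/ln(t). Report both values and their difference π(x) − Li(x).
π(4393) = 598;  Li(4393) ≈ 612.48;  π(x) − Li(x) ≈ -14.48.

Direct count of primes ≤ 4393 gives π(4393) = 598. Numerical evaluation of the logarithmic integral gives Li(4393) ≈ 612.48. The difference π(x) − Li(x) ≈ -14.48 is typically negative for small/moderate x (Li(x) overestimates), though Littlewood's theorem shows this sign changes infinitely often.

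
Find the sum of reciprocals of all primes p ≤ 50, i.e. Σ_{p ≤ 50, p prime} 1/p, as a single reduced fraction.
Σ 1/p = 1021729465586766997/614889782588491410

π(50) = 15, so the primes ≤ 50 are [2, 3, 5, 7, 11, 13, 17, 19, 23, 29, 31, 37, 41, 43, 47]. Summing 1/p over these primes: 1021729465586766997/614889782588491410 ≈ 1.6616. Mertens estimate ln ln(50) + 0.2615 ≈ 1.6256.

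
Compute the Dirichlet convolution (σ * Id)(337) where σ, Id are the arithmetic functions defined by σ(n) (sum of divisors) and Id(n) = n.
(σ * Id)(337) = 675

Divisors of 337: [1, 337]. For each d | 337:
  d = 1: σ(1) · Id(337/1) = 1 · 337 = 337
  d = 337: σ(337) · Id(337/337) = 338 · 1 = 338
Summing: (σ * Id)(337) = 337 + 338 = 675.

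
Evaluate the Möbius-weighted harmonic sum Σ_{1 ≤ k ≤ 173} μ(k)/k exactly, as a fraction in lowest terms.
Σ μ(k)/k = -793961929871179795717382670578573859259482725009372635516241466829/166589903787325219380851695350896256250980509594874862046961683989710

Values of μ(k) for 1 ≤ k ≤ 173: μ(1) = 1, μ(2) = -1, μ(3) = -1, μ(5) = -1, μ(6) = 1, μ(7) = -1, μ(10) = 1, μ(11) = -1, μ(13) = -1, μ(14) = 1, μ(15) = 1, μ(17) = -1, μ(19) = -1, μ(21) = 1, μ(22) = 1, μ(23) = -1, μ(26) = 1, μ(29) = -1, μ(30) = -1, μ(31) = -1, μ(33) = 1, μ(34) = 1, μ(35) = 1, μ(37) = -1, μ(38) = 1, μ(39) = 1, μ(41) = -1, μ(42) = -1, μ(43) = -1, μ(46) = 1, μ(47) = -1, μ(51) = 1, μ(53) = -1, μ(55) = 1, μ(57) = 1, μ(58) = 1, μ(59) = -1, μ(61) = -1, μ(62) = 1, μ(65) = 1, μ(66) = -1, μ(67) = -1, μ(69) = 1, μ(70) = -1, μ(71) = -1, μ(73) = -1, μ(74) = 1, μ(77) = 1, μ(78) = -1, μ(79) = -1, μ(82) = 1, μ(83) = -1, μ(85) = 1, μ(86) = 1, μ(87) = 1, μ(89) = -1, μ(91) = 1, μ(93) = 1, μ(94) = 1, μ(95) = 1, μ(97) = -1, μ(101) = -1, μ(102) = -1, μ(103) = -1, μ(105) = -1, μ(106) = 1, μ(107) = -1, μ(109) = -1, μ(110) = -1, μ(111) = 1, μ(113) = -1, μ(114) = -1, μ(115) = 1, μ(118) = 1, μ(119) = 1, μ(122) = 1, μ(123) = 1, μ(127) = -1, μ(129) = 1, μ(130) = -1, μ(131) = -1, μ(133) = 1, μ(134) = 1, μ(137) = -1, μ(138) = -1, μ(139) = -1, μ(141) = 1, μ(142) = 1, μ(143) = 1, μ(145) = 1, μ(146) = 1, μ(149) = -1, μ(151) = -1, μ(154) = -1, μ(155) = 1, μ(157) = -1, μ(158) = 1, μ(159) = 1, μ(161) = 1, μ(163) = -1, μ(165) = -1, μ(166) = 1, μ(167) = -1, μ(170) = -1, μ(173) = -1, with μ = 0 on non-squarefree integers. Summing μ(k)/k for k where μ(k) ≠ 0 gives -793961929871179795717382670578573859259482725009372635516241466829/166589903787325219380851695350896256250980509594874862046961683989710 ≈ -0.0048. (PNT ⟺ this sum → 0 as n → ∞.)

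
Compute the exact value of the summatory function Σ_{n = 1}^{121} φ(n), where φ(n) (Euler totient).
Σ_{n ≤ 121} φ(n) = 4496

Compute φ(n) for each 1 ≤ n ≤ 121: φ(1) = 1, φ(2) = 1, φ(3) = 2, φ(4) = 2, φ(5) = 4, φ(6) = 2, φ(7) = 6, φ(8) = 4, φ(9) = 6, φ(10) = 4, φ(11) = 10, φ(12) = 4, φ(13) = 12, φ(14) = 6, φ(15) = 8, φ(16) = 8, φ(17) = 16, φ(18) = 6, φ(19) = 18, φ(20) = 8, φ(21) = 12, φ(22) = 10, φ(23) = 22, φ(24) = 8, φ(25) = 20, φ(26) = 12, φ(27) = 18, φ(28) = 12, φ(29) = 28, φ(30) = 8, φ(31) = 30, φ(32) = 16, φ(33) = 20, φ(34) = 16, φ(35) = 24, φ(36) = 12, φ(37) = 36, φ(38) = 18, φ(39) = 24, φ(40) = 16, φ(41) = 40, φ(42) = 12, φ(43) = 42, φ(44) = 20, φ(45) = 24, φ(46) = 22, φ(47) = 46, φ(48) = 16, φ(49) = 42, φ(50) = 20, φ(51) = 32, φ(52) = 24, φ(53) = 52, φ(54) = 18, φ(55) = 40, φ(56) = 24, φ(57) = 36, φ(58) = 28, φ(59) = 58, φ(60) = 16, φ(61) = 60, φ(62) = 30, φ(63) = 36, φ(64) = 32, φ(65) = 48, φ(66) = 20, φ(67) = 66, φ(68) = 32, φ(69) = 44, φ(70) = 24, φ(71) = 70, φ(72) = 24, φ(73) = 72, φ(74) = 36, φ(75) = 40, φ(76) = 36, φ(77) = 60, φ(78) = 24, φ(79) = 78, φ(80) = 32, φ(81) = 54, φ(82) = 40, φ(83) = 82, φ(84) = 24, φ(85) = 64, φ(86) = 42, φ(87) = 56, φ(88) = 40, φ(89) = 88, φ(90) = 24, φ(91) = 72, φ(92) = 44, φ(93) = 60, φ(94) = 46, φ(95) = 72, φ(96) = 32, φ(97) = 96, φ(98) = 42, φ(99) = 60, φ(100) = 40, φ(101) = 100, φ(102) = 32, φ(103) = 102, φ(104) = 48, φ(105) = 48, φ(106) = 52, φ(107) = 106, φ(108) = 36, φ(109) = 108, φ(110) = 40, φ(111) = 72, φ(112) = 48, φ(113) = 112, φ(114) = 36, φ(115) = 88, φ(116) = 56, φ(117) = 72, φ(118) = 58, φ(119) = 96, φ(120) = 32, φ(121) = 110. Summing all 121 values: 4496. (Average order: Σ_{n ≤ x} φ(n) ~ (3/π²) x². For x = 121, (3/π²)·121² ≈ 4450.33.)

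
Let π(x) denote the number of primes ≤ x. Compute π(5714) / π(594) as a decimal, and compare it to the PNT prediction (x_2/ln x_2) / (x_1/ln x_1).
π(5714)/π(594) = 752/108 ≈ 6.9630;  PNT prediction ≈ 7.1022.

π(594) = 108 and π(5714) = 752, so π(5714)/π(594) ≈ 6.9630. The PNT-predicted ratio is (5714/ln(5714)) / (594/ln(594)) ≈ 7.1022. The two agree to within a few percent, as expected.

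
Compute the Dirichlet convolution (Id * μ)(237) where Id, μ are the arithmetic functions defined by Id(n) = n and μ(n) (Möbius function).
(Id * μ)(237) = 156

Divisors of 237: [1, 3, 79, 237]. For each d | 237:
  d = 1: Id(1) · μ(237/1) = 1 · 1 = 1
  d = 3: Id(3) · μ(237/3) = 3 · -1 = -3
  d = 79: Id(79) · μ(237/79) = 79 · -1 = -79
  d = 237: Id(237) · μ(237/237) = 237 · 1 = 237
Summing: (Id * μ)(237) = 1 + -3 + -79 + 237 = 156.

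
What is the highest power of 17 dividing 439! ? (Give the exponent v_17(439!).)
v_17(439!) = 26

Legendre's formula: v_p(n!) = Σ_{k ≥ 1} ⌊n / p^k⌋. For p = 17, n = 439, the terms are:
  ⌊439/17^1⌋ = ⌊439/17⌋ = 25
  ⌊439/17^2⌋ = ⌊439/289⌋ = 1
(the next term ⌊439/17^3⌋ = 0, terminating the sum). Summing: v_17(439!) = 25 + 1 = 26.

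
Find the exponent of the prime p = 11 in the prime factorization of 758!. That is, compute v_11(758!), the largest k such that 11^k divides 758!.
v_11(758!) = 74

Legendre's formula: v_p(n!) = Σ_{k ≥ 1} ⌊n / p^k⌋. For p = 11, n = 758, the terms are:
  ⌊758/11^1⌋ = ⌊758/11⌋ = 68
  ⌊758/11^2⌋ = ⌊758/121⌋ = 6
(the next term ⌊758/11^3⌋ = 0, terminating the sum). Summing: v_11(758!) = 68 + 6 = 74.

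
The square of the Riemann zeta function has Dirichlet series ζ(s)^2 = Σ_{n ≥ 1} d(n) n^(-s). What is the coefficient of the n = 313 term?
d(313) = 2

ζ(s)^2 = (Σ 1/m^s)(Σ 1/k^s). The coefficient of 1/n^s in the product is the number of ordered pairs (m, k) with mk = n, which equals d(n). For n = 313, divisors are [1, 313], so d(313) = 2.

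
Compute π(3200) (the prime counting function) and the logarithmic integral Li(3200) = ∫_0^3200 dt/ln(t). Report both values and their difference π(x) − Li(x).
π(3200) = 452;  Li(3200) ≈ 467.64;  π(x) − Li(x) ≈ -15.64.

Direct count of primes ≤ 3200 gives π(3200) = 452. Numerical evaluation of the logarithmic integral gives Li(3200) ≈ 467.64. The difference π(x) − Li(x) ≈ -15.64 is typically negative for small/moderate x (Li(x) overestimates), though Littlewood's theorem shows this sign changes infinitely often.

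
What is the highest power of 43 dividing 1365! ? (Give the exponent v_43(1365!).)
v_43(1365!) = 31

Legendre's formula: v_p(n!) = Σ_{k ≥ 1} ⌊n / p^k⌋. For p = 43, n = 1365, the terms are:
  ⌊1365/43^1⌋ = ⌊1365/43⌋ = 31
(the next term ⌊1365/43^2⌋ = 0, terminating the sum). Summing: v_43(1365!) = 31 = 31.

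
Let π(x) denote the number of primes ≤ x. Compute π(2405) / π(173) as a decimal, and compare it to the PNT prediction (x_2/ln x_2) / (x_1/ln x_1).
π(2405)/π(173) = 357/40 ≈ 8.9250;  PNT prediction ≈ 9.2019.

π(173) = 40 and π(2405) = 357, so π(2405)/π(173) ≈ 8.9250. The PNT-predicted ratio is (2405/ln(2405)) / (173/ln(173)) ≈ 9.2019. The two agree to within a few percent, as expected.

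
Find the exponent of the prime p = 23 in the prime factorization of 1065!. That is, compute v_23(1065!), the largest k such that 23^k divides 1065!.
v_23(1065!) = 48

Legendre's formula: v_p(n!) = Σ_{k ≥ 1} ⌊n / p^k⌋. For p = 23, n = 1065, the terms are:
  ⌊1065/23^1⌋ = ⌊1065/23⌋ = 46
  ⌊1065/23^2⌋ = ⌊1065/529⌋ = 2
(the next term ⌊1065/23^3⌋ = 0, terminating the sum). Summing: v_23(1065!) = 46 + 2 = 48.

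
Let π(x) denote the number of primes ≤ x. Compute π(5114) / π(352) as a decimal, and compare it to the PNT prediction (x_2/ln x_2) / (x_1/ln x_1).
π(5114)/π(352) = 684/70 ≈ 9.7714;  PNT prediction ≈ 9.9756.

π(352) = 70 and π(5114) = 684, so π(5114)/π(352) ≈ 9.7714. The PNT-predicted ratio is (5114/ln(5114)) / (352/ln(352)) ≈ 9.9756. The two agree to within a few percent, as expected.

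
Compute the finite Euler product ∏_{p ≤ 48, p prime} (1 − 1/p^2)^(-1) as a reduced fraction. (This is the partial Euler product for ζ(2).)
∏ = 162139622078364740433577733/98952027459385036898304000

The primes p ≤ 48 are [2, 3, 5, 7, 11, 13, 17, 19, 23, 29, 31, 37, 41, 43, 47]. For each prime, (1 − 1/p^2)^(-1) = p^2 / (p^2 − 1). The product is (1 − 1/2^2)^(-1), (1 − 1/3^2)^(-1), (1 − 1/5^2)^(-1), (1 − 1/7^2)^(-1), (1 − 1/11^2)^(-1), (1 − 1/13^2)^(-1), (1 − 1/17^2)^(-1), (1 − 1/19^2)^(-1), (1 − 1/23^2)^(-1), (1 − 1/29^2)^(-1), (1 − 1/31^2)^(-1), (1 − 1/37^2)^(-1), (1 − 1/41^2)^(-1), (1 − 1/43^2)^(-1), (1 − 1/47^2)^(-1) = ∏ p^2 / (p^2 − 1) = 162139622078364740433577733/98952027459385036898304000.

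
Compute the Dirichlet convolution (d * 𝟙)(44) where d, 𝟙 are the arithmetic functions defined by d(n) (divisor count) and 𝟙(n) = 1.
(d * 𝟙)(44) = 18

Divisors of 44: [1, 2, 4, 11, 22, 44]. For each d | 44:
  d = 1: d(1) · 𝟙(44/1) = 1 · 1 = 1
  d = 2: d(2) · 𝟙(44/2) = 2 · 1 = 2
  d = 4: d(4) · 𝟙(44/4) = 3 · 1 = 3
  d = 11: d(11) · 𝟙(44/11) = 2 · 1 = 2
  d = 22: d(22) · 𝟙(44/22) = 4 · 1 = 4
  d = 44: d(44) · 𝟙(44/44) = 6 · 1 = 6
Summing: (d * 𝟙)(44) = 1 + 2 + 3 + 2 + 4 + 6 = 18.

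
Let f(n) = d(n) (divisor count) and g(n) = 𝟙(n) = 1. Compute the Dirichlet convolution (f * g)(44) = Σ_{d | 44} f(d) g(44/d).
(d * 𝟙)(44) = 18

Divisors of 44: [1, 2, 4, 11, 22, 44]. For each d | 44:
  d = 1: d(1) · 𝟙(44/1) = 1 · 1 = 1
  d = 2: d(2) · 𝟙(44/2) = 2 · 1 = 2
  d = 4: d(4) · 𝟙(44/4) = 3 · 1 = 3
  d = 11: d(11) · 𝟙(44/11) = 2 · 1 = 2
  d = 22: d(22) · 𝟙(44/22) = 4 · 1 = 4
  d = 44: d(44) · 𝟙(44/44) = 6 · 1 = 6
Summing: (d * 𝟙)(44) = 1 + 2 + 3 + 2 + 4 + 6 = 18.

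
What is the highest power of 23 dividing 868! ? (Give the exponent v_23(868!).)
v_23(868!) = 38

Legendre's formula: v_p(n!) = Σ_{k ≥ 1} ⌊n / p^k⌋. For p = 23, n = 868, the terms are:
  ⌊868/23^1⌋ = ⌊868/23⌋ = 37
  ⌊868/23^2⌋ = ⌊868/529⌋ = 1
(the next term ⌊868/23^3⌋ = 0, terminating the sum). Summing: v_23(868!) = 37 + 1 = 38.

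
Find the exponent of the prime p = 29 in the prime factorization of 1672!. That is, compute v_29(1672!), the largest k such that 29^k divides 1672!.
v_29(1672!) = 58

Legendre's formula: v_p(n!) = Σ_{k ≥ 1} ⌊n / p^k⌋. For p = 29, n = 1672, the terms are:
  ⌊1672/29^1⌋ = ⌊1672/29⌋ = 57
  ⌊1672/29^2⌋ = ⌊1672/841⌋ = 1
(the next term ⌊1672/29^3⌋ = 0, terminating the sum). Summing: v_29(1672!) = 57 + 1 = 58.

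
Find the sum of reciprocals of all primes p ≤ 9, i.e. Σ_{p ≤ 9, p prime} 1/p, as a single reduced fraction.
Σ 1/p = 247/210

π(9) = 4, so the primes ≤ 9 are [2, 3, 5, 7]. Summing 1/p over these primes: 247/210 ≈ 1.1762. Mertens estimate ln ln(9) + 0.2615 ≈ 1.0487.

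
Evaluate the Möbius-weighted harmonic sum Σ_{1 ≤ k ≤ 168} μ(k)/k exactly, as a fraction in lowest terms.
Σ μ(k)/k = 3320595668723936105212130194759121950701456962705503856339925674/481473710367991963528473107950567214598209565303106537707981745635

Values of μ(k) for 1 ≤ k ≤ 168: μ(1) = 1, μ(2) = -1, μ(3) = -1, μ(5) = -1, μ(6) = 1, μ(7) = -1, μ(10) = 1, μ(11) = -1, μ(13) = -1, μ(14) = 1, μ(15) = 1, μ(17) = -1, μ(19) = -1, μ(21) = 1, μ(22) = 1, μ(23) = -1, μ(26) = 1, μ(29) = -1, μ(30) = -1, μ(31) = -1, μ(33) = 1, μ(34) = 1, μ(35) = 1, μ(37) = -1, μ(38) = 1, μ(39) = 1, μ(41) = -1, μ(42) = -1, μ(43) = -1, μ(46) = 1, μ(47) = -1, μ(51) = 1, μ(53) = -1, μ(55) = 1, μ(57) = 1, μ(58) = 1, μ(59) = -1, μ(61) = -1, μ(62) = 1, μ(65) = 1, μ(66) = -1, μ(67) = -1, μ(69) = 1, μ(70) = -1, μ(71) = -1, μ(73) = -1, μ(74) = 1, μ(77) = 1, μ(78) = -1, μ(79) = -1, μ(82) = 1, μ(83) = -1, μ(85) = 1, μ(86) = 1, μ(87) = 1, μ(89) = -1, μ(91) = 1, μ(93) = 1, μ(94) = 1, μ(95) = 1, μ(97) = -1, μ(101) = -1, μ(102) = -1, μ(103) = -1, μ(105) = -1, μ(106) = 1, μ(107) = -1, μ(109) = -1, μ(110) = -1, μ(111) = 1, μ(113) = -1, μ(114) = -1, μ(115) = 1, μ(118) = 1, μ(119) = 1, μ(122) = 1, μ(123) = 1, μ(127) = -1, μ(129) = 1, μ(130) = -1, μ(131) = -1, μ(133) = 1, μ(134) = 1, μ(137) = -1, μ(138) = -1, μ(139) = -1, μ(141) = 1, μ(142) = 1, μ(143) = 1, μ(145) = 1, μ(146) = 1, μ(149) = -1, μ(151) = -1, μ(154) = -1, μ(155) = 1, μ(157) = -1, μ(158) = 1, μ(159) = 1, μ(161) = 1, μ(163) = -1, μ(165) = -1, μ(166) = 1, μ(167) = -1, with μ = 0 on non-squarefree integers. Summing μ(k)/k for k where μ(k) ≠ 0 gives 3320595668723936105212130194759121950701456962705503856339925674/481473710367991963528473107950567214598209565303106537707981745635 ≈ 0.0069. (PNT ⟺ this sum → 0 as n → ∞.)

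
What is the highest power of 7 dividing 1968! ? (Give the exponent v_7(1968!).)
v_7(1968!) = 326

Legendre's formula: v_p(n!) = Σ_{k ≥ 1} ⌊n / p^k⌋. For p = 7, n = 1968, the terms are:
  ⌊1968/7^1⌋ = ⌊1968/7⌋ = 281
  ⌊1968/7^2⌋ = ⌊1968/49⌋ = 40
  ⌊1968/7^3⌋ = ⌊1968/343⌋ = 5
(the next term ⌊1968/7^4⌋ = 0, terminating the sum). Summing: v_7(1968!) = 281 + 40 + 5 = 326.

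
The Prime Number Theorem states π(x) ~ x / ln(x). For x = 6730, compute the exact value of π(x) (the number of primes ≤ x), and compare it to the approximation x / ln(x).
π(6730) = 867;  x/ln(x) ≈ 763.53;  relative error ≈ 11.93%.

Directly count primes up to 6730: π(6730) = 867. The PNT approximation gives 6730/ln(6730) ≈ 6730/8.81433 ≈ 763.53. Relative error (π(x) − x/ln(x)) / π(x) ≈ 11.93%; the approximation is known to undercount slightly (Li(x) is a better estimate).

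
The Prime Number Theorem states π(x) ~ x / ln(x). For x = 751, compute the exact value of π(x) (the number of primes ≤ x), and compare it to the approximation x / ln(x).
π(751) = 133;  x/ln(x) ≈ 113.42;  relative error ≈ 14.72%.

Directly count primes up to 751: π(751) = 133. The PNT approximation gives 751/ln(751) ≈ 751/6.62141 ≈ 113.42. Relative error (π(x) − x/ln(x)) / π(x) ≈ 14.72%; the approximation is known to undercount slightly (Li(x) is a better estimate).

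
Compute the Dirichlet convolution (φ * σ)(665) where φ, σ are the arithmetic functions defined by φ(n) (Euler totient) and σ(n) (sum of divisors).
(φ * σ)(665) = 5320

Divisors of 665: [1, 5, 7, 19, 35, 95, 133, 665]. For each d | 665:
  d = 1: φ(1) · σ(665/1) = 1 · 960 = 960
  d = 5: φ(5) · σ(665/5) = 4 · 160 = 640
  d = 7: φ(7) · σ(665/7) = 6 · 120 = 720
  d = 19: φ(19) · σ(665/19) = 18 · 48 = 864
  d = 35: φ(35) · σ(665/35) = 24 · 20 = 480
  d = 95: φ(95) · σ(665/95) = 72 · 8 = 576
  d = 133: φ(133) · σ(665/133) = 108 · 6 = 648
  d = 665: φ(665) · σ(665/665) = 432 · 1 = 432
Summing: (φ * σ)(665) = 960 + 640 + 720 + 864 + 480 + 576 + 648 + 432 = 5320.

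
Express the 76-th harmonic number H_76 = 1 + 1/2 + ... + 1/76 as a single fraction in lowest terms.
H_76 = 672559662384108370412072783887333/136851726813476721146087646859200

Direct summation: H_76 = 1 + 1/2 + ... + 1/76. The least common denominator is lcm(1, ..., 76) = 410555180440430163438262940577600; over this denominator the numerator is 410555180440430163438262940577600 + 205277590220215081719131470288800 + 136851726813476721146087646859200 + 102638795110107540859565735144400 + 82111036088086032687652588115520 + 68425863406738360573043823429600 + 58650740062918594776894705796800 + 51319397555053770429782867572200 + 45617242271158907048695882286400 + 41055518044043016343826294057760 + 37323198221857287585296630961600 + 34212931703369180286521911714800 + 31581167726186935649097149275200 + 29325370031459297388447352898400 + 27370345362695344229217529371840 + 25659698777526885214891433786100 + 24150304731790009614015467092800 + 22808621135579453524347941143200 + 21608167391601587549382260030400 + 20527759022021508171913147028880 + 19550246687639531592298235265600 + 18661599110928643792648315480800 + 17850225236540441888620127851200 + 17106465851684590143260955857400 + 16422207217617206537530517623104 + 15790583863093467824548574637600 + 15205747423719635682898627428800 + 14662685015729648694223676449200 + 14157075187601040118560791054400 + 13685172681347672114608764685920 + 13243715498078392368976223889600 + 12829849388763442607445716893050 + 12441066073952429195098876987200 + 12075152365895004807007733546400 + 11730148012583718955378941159360 + 11404310567789726762173970571600 + 11096085957849463876709809204800 + 10804083695800793774691130015200 + 10527055908728978549699049758400 + 10263879511010754085956573514440 + 10013540986351955205811291233600 + 9775123343819765796149117632800 + 9547794893963492172982859083200 + 9330799555464321896324157740400 + 9123448454231781409739176457280 + 8925112618270220944310063925600 + 8735216605115535392303466820800 + 8553232925842295071630477928700 + 8378677151845513539556386542400 + 8211103608808603268765258811552 + 8050101577263336538005155697600 + 7895291931546733912274287318800 + 7746324159253399310155904539200 + 7602873711859817841449313714400 + 7464639644371457517059326192320 + 7331342507864824347111838224600 + 7202722463867195849794086676800 + 7078537593800520059280395527200 + 6958562380346273956580727806400 + 6842586340673836057304382342960 + 6730412794105412515381359681600 + 6621857749039196184488111944800 + 6516748895879843864099411755200 + 6414924694381721303722858446525 + 6316233545237387129819429855040 + 6220533036976214597549438493600 + 6127689260304927812511387172800 + 6037576182947502403503866773200 + 5950075078846813962873375950400 + 5865074006291859477689470579680 + 5782467330146903710398069585600 + 5702155283894863381086985285800 + 5624043567677125526551547131200 + 5548042978924731938354904602400 + 5474069072539068845843505874368 + 5402041847900396887345565007600 = 2017678987152325111236218351661999, so H_76 = 2017678987152325111236218351661999/410555180440430163438262940577600; reducing by gcd(2017678987152325111236218351661999, 410555180440430163438262940577600) = 3 gives 672559662384108370412072783887333/136851726813476721146087646859200 ≈ 4.91451. (The PNT-adjacent estimate ln(76) + γ ≈ 4.90795 matches within O(1/n).)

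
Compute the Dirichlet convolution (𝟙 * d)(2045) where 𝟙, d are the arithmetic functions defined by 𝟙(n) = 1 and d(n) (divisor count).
(𝟙 * d)(2045) = 9

Divisors of 2045: [1, 5, 409, 2045]. For each d | 2045:
  d = 1: 𝟙(1) · d(2045/1) = 1 · 4 = 4
  d = 5: 𝟙(5) · d(2045/5) = 1 · 2 = 2
  d = 409: 𝟙(409) · d(2045/409) = 1 · 2 = 2
  d = 2045: 𝟙(2045) · d(2045/2045) = 1 · 1 = 1
Summing: (𝟙 * d)(2045) = 4 + 2 + 2 + 1 = 9.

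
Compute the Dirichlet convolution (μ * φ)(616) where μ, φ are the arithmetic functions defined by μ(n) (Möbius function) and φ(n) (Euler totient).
(μ * φ)(616) = 90

Divisors of 616: [1, 2, 4, 7, 8, 11, 14, 22, 28, 44, 56, 77, 88, 154, 308, 616]. For each d | 616:
  d = 1: μ(1) · φ(616/1) = 1 · 240 = 240
  d = 2: μ(2) · φ(616/2) = -1 · 120 = -120
  d = 4: μ(4) · φ(616/4) = 0 · 60 = 0
  d = 7: μ(7) · φ(616/7) = -1 · 40 = -40
  d = 8: μ(8) · φ(616/8) = 0 · 60 = 0
  d = 11: μ(11) · φ(616/11) = -1 · 24 = -24
  d = 14: μ(14) · φ(616/14) = 1 · 20 = 20
  d = 22: μ(22) · φ(616/22) = 1 · 12 = 12
  d = 28: μ(28) · φ(616/28) = 0 · 10 = 0
  d = 44: μ(44) · φ(616/44) = 0 · 6 = 0
  d = 56: μ(56) · φ(616/56) = 0 · 10 = 0
  d = 77: μ(77) · φ(616/77) = 1 · 4 = 4
  d = 88: μ(88) · φ(616/88) = 0 · 6 = 0
  d = 154: μ(154) · φ(616/154) = -1 · 2 = -2
  d = 308: μ(308) · φ(616/308) = 0 · 1 = 0
  d = 616: μ(616) · φ(616/616) = 0 · 1 = 0
Summing: (μ * φ)(616) = 240 + -120 + 0 + -40 + 0 + -24 + 20 + 12 + 0 + 0 + 0 + 4 + 0 + -2 + 0 + 0 = 90.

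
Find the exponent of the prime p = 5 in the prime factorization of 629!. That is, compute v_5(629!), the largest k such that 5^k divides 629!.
v_5(629!) = 156

Legendre's formula: v_p(n!) = Σ_{k ≥ 1} ⌊n / p^k⌋. For p = 5, n = 629, the terms are:
  ⌊629/5^1⌋ = ⌊629/5⌋ = 125
  ⌊629/5^2⌋ = ⌊629/25⌋ = 25
  ⌊629/5^3⌋ = ⌊629/125⌋ = 5
  ⌊629/5^4⌋ = ⌊629/625⌋ = 1
(the next term ⌊629/5^5⌋ = 0, terminating the sum). Summing: v_5(629!) = 125 + 25 + 5 + 1 = 156.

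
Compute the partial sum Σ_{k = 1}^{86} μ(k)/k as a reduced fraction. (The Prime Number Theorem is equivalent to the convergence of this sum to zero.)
Σ μ(k)/k = -153455160386518164226759349787/89021505229758617118541339330930

Values of μ(k) for 1 ≤ k ≤ 86: μ(1) = 1, μ(2) = -1, μ(3) = -1, μ(5) = -1, μ(6) = 1, μ(7) = -1, μ(10) = 1, μ(11) = -1, μ(13) = -1, μ(14) = 1, μ(15) = 1, μ(17) = -1, μ(19) = -1, μ(21) = 1, μ(22) = 1, μ(23) = -1, μ(26) = 1, μ(29) = -1, μ(30) = -1, μ(31) = -1, μ(33) = 1, μ(34) = 1, μ(35) = 1, μ(37) = -1, μ(38) = 1, μ(39) = 1, μ(41) = -1, μ(42) = -1, μ(43) = -1, μ(46) = 1, μ(47) = -1, μ(51) = 1, μ(53) = -1, μ(55) = 1, μ(57) = 1, μ(58) = 1, μ(59) = -1, μ(61) = -1, μ(62) = 1, μ(65) = 1, μ(66) = -1, μ(67) = -1, μ(69) = 1, μ(70) = -1, μ(71) = -1, μ(73) = -1, μ(74) = 1, μ(77) = 1, μ(78) = -1, μ(79) = -1, μ(82) = 1, μ(83) = -1, μ(85) = 1, μ(86) = 1, with μ = 0 on non-squarefree integers. Summing μ(k)/k for k where μ(k) ≠ 0 gives -153455160386518164226759349787/89021505229758617118541339330930 ≈ -0.0017. (PNT ⟺ this sum → 0 as n → ∞.)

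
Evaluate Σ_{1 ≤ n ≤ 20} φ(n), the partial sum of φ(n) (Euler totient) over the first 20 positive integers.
Σ_{n ≤ 20} φ(n) = 128

Compute φ(n) for each 1 ≤ n ≤ 20: φ(1) = 1, φ(2) = 1, φ(3) = 2, φ(4) = 2, φ(5) = 4, φ(6) = 2, φ(7) = 6, φ(8) = 4, φ(9) = 6, φ(10) = 4, φ(11) = 10, φ(12) = 4, φ(13) = 12, φ(14) = 6, φ(15) = 8, φ(16) = 8, φ(17) = 16, φ(18) = 6, φ(19) = 18, φ(20) = 8. Summing all 20 values: 128. (Average order: Σ_{n ≤ x} φ(n) ~ (3/π²) x². For x = 20, (3/π²)·20² ≈ 121.59.)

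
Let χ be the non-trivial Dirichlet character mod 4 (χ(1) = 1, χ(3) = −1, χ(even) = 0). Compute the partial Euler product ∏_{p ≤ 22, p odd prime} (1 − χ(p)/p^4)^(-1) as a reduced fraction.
∏ = 10388364341566686475/10504466734429503488

The odd primes p ≤ 22 are [3, 5, 7, 11, 13, 17, 19]. For each, χ(p) = 1 if p ≡ 1 mod 4, χ(p) = −1 if p ≡ 3 mod 4. Taking (1 − χ(p)/p^4)^(-1) = p^4/(p^4 − χ(p)): (1 − (-1)/3^4)^(-1) · (1 − (1)/5^4)^(-1) · (1 − (-1)/7^4)^(-1) · (1 − (-1)/11^4)^(-1) · (1 − (1)/13^4)^(-1) · (1 − (1)/17^4)^(-1) · (1 − (-1)/19^4)^(-1) = 10388364341566686475/10504466734429503488.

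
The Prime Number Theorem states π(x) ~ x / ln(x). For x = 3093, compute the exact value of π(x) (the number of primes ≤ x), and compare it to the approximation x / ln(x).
π(3093) = 442;  x/ln(x) ≈ 384.85;  relative error ≈ 12.93%.

Directly count primes up to 3093: π(3093) = 442. The PNT approximation gives 3093/ln(3093) ≈ 3093/8.03690 ≈ 384.85. Relative error (π(x) − x/ln(x)) / π(x) ≈ 12.93%; the approximation is known to undercount slightly (Li(x) is a better estimate).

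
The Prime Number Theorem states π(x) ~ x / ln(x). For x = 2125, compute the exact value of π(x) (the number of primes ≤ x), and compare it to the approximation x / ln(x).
π(2125) = 319;  x/ln(x) ≈ 277.36;  relative error ≈ 13.05%.

Directly count primes up to 2125: π(2125) = 319. The PNT approximation gives 2125/ln(2125) ≈ 2125/7.66153 ≈ 277.36. Relative error (π(x) − x/ln(x)) / π(x) ≈ 13.05%; the approximation is known to undercount slightly (Li(x) is a better estimate).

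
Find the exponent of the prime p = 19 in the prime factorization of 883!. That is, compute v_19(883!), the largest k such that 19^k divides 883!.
v_19(883!) = 48

Legendre's formula: v_p(n!) = Σ_{k ≥ 1} ⌊n / p^k⌋. For p = 19, n = 883, the terms are:
  ⌊883/19^1⌋ = ⌊883/19⌋ = 46
  ⌊883/19^2⌋ = ⌊883/361⌋ = 2
(the next term ⌊883/19^3⌋ = 0, terminating the sum). Summing: v_19(883!) = 46 + 2 = 48.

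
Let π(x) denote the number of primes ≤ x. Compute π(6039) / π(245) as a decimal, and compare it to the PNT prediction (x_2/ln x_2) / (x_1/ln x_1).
π(6039)/π(245) = 787/53 ≈ 14.8491;  PNT prediction ≈ 15.5755.

π(245) = 53 and π(6039) = 787, so π(6039)/π(245) ≈ 14.8491. The PNT-predicted ratio is (6039/ln(6039)) / (245/ln(245)) ≈ 15.5755. The two agree to within a few percent, as expected.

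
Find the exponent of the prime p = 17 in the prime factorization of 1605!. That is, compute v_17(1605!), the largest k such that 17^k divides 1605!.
v_17(1605!) = 99

Legendre's formula: v_p(n!) = Σ_{k ≥ 1} ⌊n / p^k⌋. For p = 17, n = 1605, the terms are:
  ⌊1605/17^1⌋ = ⌊1605/17⌋ = 94
  ⌊1605/17^2⌋ = ⌊1605/289⌋ = 5
(the next term ⌊1605/17^3⌋ = 0, terminating the sum). Summing: v_17(1605!) = 94 + 5 = 99.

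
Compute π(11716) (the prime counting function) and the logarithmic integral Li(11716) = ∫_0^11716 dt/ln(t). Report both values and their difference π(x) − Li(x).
π(11716) = 1405;  Li(11716) ≈ 1430.82;  π(x) − Li(x) ≈ -25.82.

Direct count of primes ≤ 11716 gives π(11716) = 1405. Numerical evaluation of the logarithmic integral gives Li(11716) ≈ 1430.82. The difference π(x) − Li(x) ≈ -25.82 is typically negative for small/moderate x (Li(x) overestimates), though Littlewood's theorem shows this sign changes infinitely often.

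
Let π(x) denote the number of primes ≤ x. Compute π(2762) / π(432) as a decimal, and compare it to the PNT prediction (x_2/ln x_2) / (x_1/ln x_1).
π(2762)/π(432) = 402/83 ≈ 4.8434;  PNT prediction ≈ 4.8965.

π(432) = 83 and π(2762) = 402, so π(2762)/π(432) ≈ 4.8434. The PNT-predicted ratio is (2762/ln(2762)) / (432/ln(432)) ≈ 4.8965. The two agree to within a few percent, as expected.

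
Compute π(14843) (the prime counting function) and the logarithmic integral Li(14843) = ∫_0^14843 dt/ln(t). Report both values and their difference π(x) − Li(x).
π(14843) = 1739;  Li(14843) ≈ 1760.29;  π(x) − Li(x) ≈ -21.29.

Direct count of primes ≤ 14843 gives π(14843) = 1739. Numerical evaluation of the logarithmic integral gives Li(14843) ≈ 1760.29. The difference π(x) − Li(x) ≈ -21.29 is typically negative for small/moderate x (Li(x) overestimates), though Littlewood's theorem shows this sign changes infinitely often.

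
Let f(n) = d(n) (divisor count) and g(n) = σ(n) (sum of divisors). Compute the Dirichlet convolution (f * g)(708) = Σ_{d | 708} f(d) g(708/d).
(d * σ)(708) = 5952

Divisors of 708: [1, 2, 3, 4, 6, 12, 59, 118, 177, 236, 354, 708]. For each d | 708:
  d = 1: d(1) · σ(708/1) = 1 · 1680 = 1680
  d = 2: d(2) · σ(708/2) = 2 · 720 = 1440
  d = 3: d(3) · σ(708/3) = 2 · 420 = 840
  d = 4: d(4) · σ(708/4) = 3 · 240 = 720
  d = 6: d(6) · σ(708/6) = 4 · 180 = 720
  d = 12: d(12) · σ(708/12) = 6 · 60 = 360
  d = 59: d(59) · σ(708/59) = 2 · 28 = 56
  d = 118: d(118) · σ(708/118) = 4 · 12 = 48
  d = 177: d(177) · σ(708/177) = 4 · 7 = 28
  d = 236: d(236) · σ(708/236) = 6 · 4 = 24
  d = 354: d(354) · σ(708/354) = 8 · 3 = 24
  d = 708: d(708) · σ(708/708) = 12 · 1 = 12
Summing: (d * σ)(708) = 1680 + 1440 + 840 + 720 + 720 + 360 + 56 + 48 + 28 + 24 + 24 + 12 = 5952.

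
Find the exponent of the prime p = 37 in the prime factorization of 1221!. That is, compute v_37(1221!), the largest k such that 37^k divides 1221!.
v_37(1221!) = 33

Legendre's formula: v_p(n!) = Σ_{k ≥ 1} ⌊n / p^k⌋. For p = 37, n = 1221, the terms are:
  ⌊1221/37^1⌋ = ⌊1221/37⌋ = 33
(the next term ⌊1221/37^2⌋ = 0, terminating the sum). Summing: v_37(1221!) = 33 = 33.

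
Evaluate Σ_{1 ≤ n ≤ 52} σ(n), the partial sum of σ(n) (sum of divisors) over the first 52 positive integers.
Σ_{n ≤ 52} σ(n) = 2250

Compute σ(n) for each 1 ≤ n ≤ 52: σ(1) = 1, σ(2) = 3, σ(3) = 4, σ(4) = 7, σ(5) = 6, σ(6) = 12, σ(7) = 8, σ(8) = 15, σ(9) = 13, σ(10) = 18, σ(11) = 12, σ(12) = 28, σ(13) = 14, σ(14) = 24, σ(15) = 24, σ(16) = 31, σ(17) = 18, σ(18) = 39, σ(19) = 20, σ(20) = 42, σ(21) = 32, σ(22) = 36, σ(23) = 24, σ(24) = 60, σ(25) = 31, σ(26) = 42, σ(27) = 40, σ(28) = 56, σ(29) = 30, σ(30) = 72, σ(31) = 32, σ(32) = 63, σ(33) = 48, σ(34) = 54, σ(35) = 48, σ(36) = 91, σ(37) = 38, σ(38) = 60, σ(39) = 56, σ(40) = 90, σ(41) = 42, σ(42) = 96, σ(43) = 44, σ(44) = 84, σ(45) = 78, σ(46) = 72, σ(47) = 48, σ(48) = 124, σ(49) = 57, σ(50) = 93, σ(51) = 72, σ(52) = 98. Summing all 52 values: 2250. (Average order: Σ_{n ≤ x} σ(n) ~ (π²/12) x². For x = 52, (π²/12)·52² ≈ 2223.95.)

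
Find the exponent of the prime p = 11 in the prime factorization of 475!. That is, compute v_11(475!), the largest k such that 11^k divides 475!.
v_11(475!) = 46

Legendre's formula: v_p(n!) = Σ_{k ≥ 1} ⌊n / p^k⌋. For p = 11, n = 475, the terms are:
  ⌊475/11^1⌋ = ⌊475/11⌋ = 43
  ⌊475/11^2⌋ = ⌊475/121⌋ = 3
(the next term ⌊475/11^3⌋ = 0, terminating the sum). Summing: v_11(475!) = 43 + 3 = 46.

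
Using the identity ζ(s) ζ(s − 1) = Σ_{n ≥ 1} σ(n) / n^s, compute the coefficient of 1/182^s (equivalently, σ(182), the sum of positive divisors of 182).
σ(182) = 336

In the product (Σ m^0/m^s)(Σ k / k^s) = Σ (Σ_{d | n} d) / n^s, the coefficient of 1/n^s is σ(n) = Σ_{d | n} d. For n = 182, divisors are [1, 2, 7, 13, 14, 26, 91, 182]; summing: σ(182) = 336.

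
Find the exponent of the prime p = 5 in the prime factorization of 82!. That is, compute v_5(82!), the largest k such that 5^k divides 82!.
v_5(82!) = 19

Legendre's formula: v_p(n!) = Σ_{k ≥ 1} ⌊n / p^k⌋. For p = 5, n = 82, the terms are:
  ⌊82/5^1⌋ = ⌊82/5⌋ = 16
  ⌊82/5^2⌋ = ⌊82/25⌋ = 3
(the next term ⌊82/5^3⌋ = 0, terminating the sum). Summing: v_5(82!) = 16 + 3 = 19.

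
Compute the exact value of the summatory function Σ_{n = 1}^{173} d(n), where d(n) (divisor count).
Σ_{n ≤ 173} d(n) = 919

Compute d(n) for each 1 ≤ n ≤ 173: d(1) = 1, d(2) = 2, d(3) = 2, d(4) = 3, d(5) = 2, d(6) = 4, d(7) = 2, d(8) = 4, d(9) = 3, d(10) = 4, d(11) = 2, d(12) = 6, d(13) = 2, d(14) = 4, d(15) = 4, d(16) = 5, d(17) = 2, d(18) = 6, d(19) = 2, d(20) = 6, d(21) = 4, d(22) = 4, d(23) = 2, d(24) = 8, d(25) = 3, d(26) = 4, d(27) = 4, d(28) = 6, d(29) = 2, d(30) = 8, d(31) = 2, d(32) = 6, d(33) = 4, d(34) = 4, d(35) = 4, d(36) = 9, d(37) = 2, d(38) = 4, d(39) = 4, d(40) = 8, d(41) = 2, d(42) = 8, d(43) = 2, d(44) = 6, d(45) = 6, d(46) = 4, d(47) = 2, d(48) = 10, d(49) = 3, d(50) = 6, d(51) = 4, d(52) = 6, d(53) = 2, d(54) = 8, d(55) = 4, d(56) = 8, d(57) = 4, d(58) = 4, d(59) = 2, d(60) = 12, d(61) = 2, d(62) = 4, d(63) = 6, d(64) = 7, d(65) = 4, d(66) = 8, d(67) = 2, d(68) = 6, d(69) = 4, d(70) = 8, d(71) = 2, d(72) = 12, d(73) = 2, d(74) = 4, d(75) = 6, d(76) = 6, d(77) = 4, d(78) = 8, d(79) = 2, d(80) = 10, d(81) = 5, d(82) = 4, d(83) = 2, d(84) = 12, d(85) = 4, d(86) = 4, d(87) = 4, d(88) = 8, d(89) = 2, d(90) = 12, d(91) = 4, d(92) = 6, d(93) = 4, d(94) = 4, d(95) = 4, d(96) = 12, d(97) = 2, d(98) = 6, d(99) = 6, d(100) = 9, d(101) = 2, d(102) = 8, d(103) = 2, d(104) = 8, d(105) = 8, d(106) = 4, d(107) = 2, d(108) = 12, d(109) = 2, d(110) = 8, d(111) = 4, d(112) = 10, d(113) = 2, d(114) = 8, d(115) = 4, d(116) = 6, d(117) = 6, d(118) = 4, d(119) = 4, d(120) = 16, d(121) = 3, d(122) = 4, d(123) = 4, d(124) = 6, d(125) = 4, d(126) = 12, d(127) = 2, d(128) = 8, d(129) = 4, d(130) = 8, d(131) = 2, d(132) = 12, d(133) = 4, d(134) = 4, d(135) = 8, d(136) = 8, d(137) = 2, d(138) = 8, d(139) = 2, d(140) = 12, d(141) = 4, d(142) = 4, d(143) = 4, d(144) = 15, d(145) = 4, d(146) = 4, d(147) = 6, d(148) = 6, d(149) = 2, d(150) = 12, d(151) = 2, d(152) = 8, d(153) = 6, d(154) = 8, d(155) = 4, d(156) = 12, d(157) = 2, d(158) = 4, d(159) = 4, d(160) = 12, d(161) = 4, d(162) = 10, d(163) = 2, d(164) = 6, d(165) = 8, d(166) = 4, d(167) = 2, d(168) = 16, d(169) = 3, d(170) = 8, d(171) = 6, d(172) = 6, d(173) = 2. Summing all 173 values: 919. (Dirichlet's divisor formula: Σ_{n ≤ x} d(n) = x ln(x) + (2γ − 1) x + O(√x). For x = 173, the asymptotic estimate is ≈ 918.24.)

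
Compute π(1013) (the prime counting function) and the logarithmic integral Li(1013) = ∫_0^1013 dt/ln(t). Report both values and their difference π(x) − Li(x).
π(1013) = 170;  Li(1013) ≈ 179.49;  π(x) − Li(x) ≈ -9.49.

Direct count of primes ≤ 1013 gives π(1013) = 170. Numerical evaluation of the logarithmic integral gives Li(1013) ≈ 179.49. The difference π(x) − Li(x) ≈ -9.49 is typically negative for small/moderate x (Li(x) overestimates), though Littlewood's theorem shows this sign changes infinitely often.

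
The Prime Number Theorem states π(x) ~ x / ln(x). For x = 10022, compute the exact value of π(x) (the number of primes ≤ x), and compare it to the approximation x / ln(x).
π(10022) = 1231;  x/ln(x) ≈ 1087.87;  relative error ≈ 11.63%.

Directly count primes up to 10022: π(10022) = 1231. The PNT approximation gives 10022/ln(10022) ≈ 10022/9.21254 ≈ 1087.87. Relative error (π(x) − x/ln(x)) / π(x) ≈ 11.63%; the approximation is known to undercount slightly (Li(x) is a better estimate).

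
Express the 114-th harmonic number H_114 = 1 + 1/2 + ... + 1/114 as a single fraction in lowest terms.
H_114 = 92422098728954394895401052885520758853316071035681/17379782769567790172972927968296006432665936992320

Direct summation: H_114 = 1 + 1/2 + ... + 1/114. The least common denominator is lcm(1, ..., 114) = 955888052326228459513511038256280353796626534577600; over this denominator the numerator is 955888052326228459513511038256280353796626534577600 + 477944026163114229756755519128140176898313267288800 + 318629350775409486504503679418760117932208844859200 + 238972013081557114878377759564070088449156633644400 + 191177610465245691902702207651256070759325306915520 + 159314675387704743252251839709380058966104422429600 + 136555436046604065644787291179468621970946647796800 + 119486006540778557439188879782035044224578316822200 + 106209783591803162168167893139586705977402948286400 + 95588805232622845951351103825628035379662653457760 + 86898913847838950864864639841480032163329684961600 + 79657337693852371626125919854690029483052211214800 + 73529850178940650731808541404329257984355887275200 + 68277718023302032822393645589734310985473323898400 + 63725870155081897300900735883752023586441768971840 + 59743003270389278719594439891017522112289158411100 + 56228708960366379971383002250369432576272149092800 + 53104891795901581084083946569793352988701474143200 + 50309897490854129448079528329277913357717186030400 + 47794402616311422975675551912814017689831326728880 + 45518478682201355214929097059822873990315549265600 + 43449456923919475432432319920740016081664842480800 + 41560350101140367804935262532881754512896805851200 + 39828668846926185813062959927345014741526105607400 + 38235522093049138380540441530251214151865061383104 + 36764925089470325365904270702164628992177943637600 + 35403261197267720722722631046528901992467649428800 + 34138859011651016411196822794867155492736661949200 + 32961656976766498603914173732975184613676777054400 + 31862935077540948650450367941876011793220884485920 + 30835098462136401919790678653428398509568597889600 + 29871501635194639359797219945508761056144579205550 + 28966304615946316954954879947160010721109894987200 + 28114354480183189985691501125184716288136074546400 + 27311087209320813128957458235893724394189329559360 + 26552445897950790542041973284896676494350737071600 + 25834812225033201608473271304223793345854771204800 + 25154948745427064724039764164638956678858593015200 + 24509950059646883577269513801443085994785295758400 + 23897201308155711487837775956407008844915663364440 + 23314342739664108768622220445275130580405525233600 + 22759239341100677607464548529911436995157774632800 + 22229954705261126965430489261773961716200617083200 + 21724728461959737716216159960370008040832421240400 + 21241956718360632433633578627917341195480589657280 + 20780175050570183902467631266440877256448402925600 + 20338043666515499138585341239495326676523968820800 + 19914334423463092906531479963672507370763052803700 + 19507919435229152234969613025638374567278092542400 + 19117761046524569190270220765125607075932530691552 + 18742902986788793323794334083456477525424049697600 + 18382462544735162682952135351082314496088971818800 + 18035623628796763387047378080307176486728802539200 + 17701630598633860361361315523264450996233824714400 + 17379782769567790172972927968296006432665936992320 + 17069429505825508205598411397433577746368330974600 + 16769965830284709816026509443092637785905728676800 + 16480828488383249301957086866487592306838388527200 + 16201492412308956940906966750106446674519093806400 + 15931467538770474325225183970938005896610442242960 + 15670295939774237041205098987807874652403713681600 + 15417549231068200959895339326714199254784298944800 + 15172826227400451738309699019940957996771849755200 + 14935750817597319679898609972754380528072289602775 + 14705970035788130146361708280865851596871177455040 + 14483152307973158477477439973580005360554947493600 + 14266985855615350141992702063526572444725769172800 + 14057177240091594992845750562592358144068037273200 + 13853450033713455934978420844293918170965601950400 + 13655543604660406564478729117946862197094664779680 + 13463212004594767035401563919102540194318683585600 + 13276222948975395271020986642448338247175368535800 + 13094356881181211774157685455565484298583925131200 + 12917406112516600804236635652111896672927385602400 + 12745174031016379460180147176750404717288353794368 + 12577474372713532362019882082319478339429296507600 + 12414130549691278694980662834497147451904240708800 + 12254975029823441788634756900721542997392647879200 + 12099848763623145057133051117168105744261095374400 + 11948600654077855743918887978203504422457831682220 + 11801087065755906907574210348842967330822549809600 + 11657171369832054384311110222637565290202762616800 + 11516723522002752524259169135617835587911163067200 + 11379619670550338803732274264955718497578887316400 + 11245741792073275994276600450073886515254429818560 + 11114977352630563482715244630886980858100308541600 + 10987218992255499534638057910991728204558925684800 + 10862364230979868858108079980185004020416210620200 + 10740315194676724264196753238834610716816028478400 + 10620978359180316216816789313958670597740294828640 + 10504264311277235818829791629189893997765126753600 + 10390087525285091951233815633220438628224201462800 + 10278366154045467306596892884476132836522865963200 + 10169021833257749569292670619747663338261984410400 + 10061979498170825889615905665855582671543437206080 + 9957167211731546453265739981836253685381526401850 + 9854516003363179994984649878930725296872438500800 + 9753959717614576117484806512819187283639046271200 + 9655434871982105651651626649053336907036631662400 + 9558880523262284595135110382562803537966265345776 + 9464238141843846133797138992636439146501252817600 + 9371451493394396661897167041728238762712024848800 + 9280466527439111257412728526760003434918704219200 + 9191231272367581341476067675541157248044485909400 + 9103695736440271042985819411964574798063109853120 + 9017811814398381693523689040153588243364401269600 + 8933533199310546350593561105198881811183425556800 + 8850815299316930180680657761632225498116912357200 + 8769615158956224399206523286754865631161711326400 + 8689891384783895086486463984148003216332968496160 + 8611604075011067202824423768074597781951590401600 + 8534714752912754102799205698716788873184165487300 + 8459186303771933270031071135011330564571916235200 + 8384982915142354908013254721546318892952864338400 = 5083215430092491719247057908703641736932383906962455, so H_114 = 5083215430092491719247057908703641736932383906962455/955888052326228459513511038256280353796626534577600; reducing by gcd(5083215430092491719247057908703641736932383906962455, 955888052326228459513511038256280353796626534577600) = 55 gives 92422098728954394895401052885520758853316071035681/17379782769567790172972927968296006432665936992320 ≈ 5.31779. (The PNT-adjacent estimate ln(114) + γ ≈ 5.31341 matches within O(1/n).)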